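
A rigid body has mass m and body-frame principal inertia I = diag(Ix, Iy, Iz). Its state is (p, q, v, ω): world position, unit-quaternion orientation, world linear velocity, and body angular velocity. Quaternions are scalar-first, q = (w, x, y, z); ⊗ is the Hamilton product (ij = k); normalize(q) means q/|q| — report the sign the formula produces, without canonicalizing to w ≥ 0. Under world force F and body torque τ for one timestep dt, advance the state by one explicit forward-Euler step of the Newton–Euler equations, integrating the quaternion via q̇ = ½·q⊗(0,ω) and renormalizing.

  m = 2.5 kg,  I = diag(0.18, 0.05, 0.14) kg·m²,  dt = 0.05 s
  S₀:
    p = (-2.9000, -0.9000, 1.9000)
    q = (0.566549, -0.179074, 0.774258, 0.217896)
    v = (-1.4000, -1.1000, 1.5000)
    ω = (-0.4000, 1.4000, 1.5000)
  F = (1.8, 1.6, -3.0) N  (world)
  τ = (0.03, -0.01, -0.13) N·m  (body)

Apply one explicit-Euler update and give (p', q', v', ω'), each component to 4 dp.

p + v·dt = (-2.9700, -0.9550, 1.9750)
v + (F/m)dt = (-1.3640, -1.0680, 1.4400)
gyro term ω×Iω = (0.1890, -0.0240, 0.0728)
α = I⁻¹(τ − ω×Iω) = (-0.8833, 0.2800, -1.4486)
ω + α·dt = (-0.4442, 1.4140, 1.4276)
2q̇ = q⊗(0,ω) = (-1.4824348, 0.6297130, 0.9746212, 0.9088231)
q + ½dt·q⊗(0,ω), renormalized = (0.5288, -0.1631, 0.7975, 0.2403)

p' = (-2.9700, -0.9550, 1.9750)
q' = (0.5288, -0.1631, 0.7975, 0.2403)
v' = (-1.3640, -1.0680, 1.4400)
ω' = (-0.4442, 1.4140, 1.4276)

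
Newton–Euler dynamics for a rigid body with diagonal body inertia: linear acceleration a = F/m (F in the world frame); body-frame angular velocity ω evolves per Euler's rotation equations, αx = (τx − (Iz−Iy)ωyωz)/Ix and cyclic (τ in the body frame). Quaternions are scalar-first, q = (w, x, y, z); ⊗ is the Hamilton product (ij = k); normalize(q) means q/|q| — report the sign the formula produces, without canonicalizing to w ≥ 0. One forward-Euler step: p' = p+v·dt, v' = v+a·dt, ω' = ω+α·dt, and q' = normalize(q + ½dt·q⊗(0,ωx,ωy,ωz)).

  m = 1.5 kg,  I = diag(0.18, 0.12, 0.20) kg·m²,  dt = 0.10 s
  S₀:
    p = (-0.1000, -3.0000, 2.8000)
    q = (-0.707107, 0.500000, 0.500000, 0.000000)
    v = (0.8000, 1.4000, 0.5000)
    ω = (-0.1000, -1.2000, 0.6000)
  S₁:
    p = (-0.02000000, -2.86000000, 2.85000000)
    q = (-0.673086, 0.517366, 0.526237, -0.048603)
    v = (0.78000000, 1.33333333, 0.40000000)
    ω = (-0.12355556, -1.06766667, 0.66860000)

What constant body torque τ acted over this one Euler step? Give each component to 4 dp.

τ = (-0.1000, 0.1600, 0.1300)

rate change Δω = (-0.02355556, 0.13233333, 0.06860000)
gyro term ω₀×Iω₀ = (-0.0576, 0.0012, -0.0072)
I·α + gyro = (-0.1000, 0.1600, 0.1300)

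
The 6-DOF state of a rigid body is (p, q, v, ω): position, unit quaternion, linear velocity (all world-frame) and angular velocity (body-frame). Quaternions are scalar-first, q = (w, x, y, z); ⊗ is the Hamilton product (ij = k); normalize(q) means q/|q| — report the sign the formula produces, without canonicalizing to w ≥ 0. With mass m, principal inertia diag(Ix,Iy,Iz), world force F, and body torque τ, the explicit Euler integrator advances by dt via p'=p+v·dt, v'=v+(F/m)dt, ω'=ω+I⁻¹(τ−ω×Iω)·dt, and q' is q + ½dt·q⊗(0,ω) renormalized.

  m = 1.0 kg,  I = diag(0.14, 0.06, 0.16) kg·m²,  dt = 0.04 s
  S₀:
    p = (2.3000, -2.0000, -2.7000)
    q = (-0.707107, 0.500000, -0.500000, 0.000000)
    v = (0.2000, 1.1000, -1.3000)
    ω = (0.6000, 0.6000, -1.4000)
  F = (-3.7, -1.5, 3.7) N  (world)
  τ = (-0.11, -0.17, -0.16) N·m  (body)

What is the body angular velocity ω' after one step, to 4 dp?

α = I⁻¹(τ − ω×Iω) = (-0.1857, -3.1133, -0.8200)
ω' = ω + α·dt = (0.5926, 0.4755, -1.4328)

ω' = (0.5926, 0.4755, -1.4328)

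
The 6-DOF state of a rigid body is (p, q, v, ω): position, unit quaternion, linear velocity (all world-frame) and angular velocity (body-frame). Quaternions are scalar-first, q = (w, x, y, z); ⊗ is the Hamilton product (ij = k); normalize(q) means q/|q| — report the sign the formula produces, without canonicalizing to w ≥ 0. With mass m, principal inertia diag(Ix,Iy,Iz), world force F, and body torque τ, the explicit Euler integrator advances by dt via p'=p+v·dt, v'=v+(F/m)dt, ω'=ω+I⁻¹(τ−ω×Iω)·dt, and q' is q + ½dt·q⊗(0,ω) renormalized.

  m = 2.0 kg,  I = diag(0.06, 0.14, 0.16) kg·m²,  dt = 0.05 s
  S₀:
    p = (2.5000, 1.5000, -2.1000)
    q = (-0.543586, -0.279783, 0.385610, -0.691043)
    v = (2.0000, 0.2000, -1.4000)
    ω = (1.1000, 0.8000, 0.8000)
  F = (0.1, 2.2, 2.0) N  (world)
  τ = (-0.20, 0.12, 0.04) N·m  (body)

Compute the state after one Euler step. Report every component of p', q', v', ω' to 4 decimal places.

p' = (2.6000, 1.5100, -2.1700)
q' = (-0.5294, -0.2730, 0.3610, -0.7176)
v' = (2.0025, 0.2550, -1.3500)
ω' = (0.9227, 0.8743, 0.7905)

ω×(Iω) gyroscopic = (0.0128, -0.0880, 0.0704)
(τ − ω×Iω)/I = (-3.5467, 1.4857, -0.1900)
ω + α·dt = (0.9227, 0.8743, 0.7905)
2q̇ = q⊗(0,ω) = (0.5521077, 0.2633778, -0.9711897, -1.0828662)
q' = normalize(q + ½dt·q⊗(0,ω)) = (-0.5294, -0.2730, 0.3610, -0.7176)
p' = p + v·dt = (2.6000, 1.5100, -2.1700)
v + (F/m)dt = (2.0025, 0.2550, -1.3500)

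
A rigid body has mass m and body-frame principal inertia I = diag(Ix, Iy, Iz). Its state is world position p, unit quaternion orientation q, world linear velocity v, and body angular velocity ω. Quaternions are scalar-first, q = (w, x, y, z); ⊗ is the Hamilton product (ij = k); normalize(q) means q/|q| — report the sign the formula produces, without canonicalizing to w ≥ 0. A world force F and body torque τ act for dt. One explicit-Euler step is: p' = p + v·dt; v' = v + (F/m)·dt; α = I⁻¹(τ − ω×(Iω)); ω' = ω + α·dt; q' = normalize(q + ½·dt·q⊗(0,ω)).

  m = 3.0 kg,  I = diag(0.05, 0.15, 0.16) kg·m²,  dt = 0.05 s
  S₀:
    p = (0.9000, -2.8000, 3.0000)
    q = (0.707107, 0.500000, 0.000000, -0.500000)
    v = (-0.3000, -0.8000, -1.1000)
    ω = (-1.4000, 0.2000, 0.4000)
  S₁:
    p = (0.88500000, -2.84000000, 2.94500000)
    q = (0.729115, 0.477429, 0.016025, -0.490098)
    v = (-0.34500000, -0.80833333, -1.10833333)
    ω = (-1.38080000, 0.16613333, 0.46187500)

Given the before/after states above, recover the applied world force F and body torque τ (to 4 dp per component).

rate change Δω = (0.01920000, -0.03386667, 0.06187500)
ω₀×(Iω₀) = (0.0008, 0.0616, -0.0280)
applied torque τ = (0.0200, -0.0400, 0.1700)
velocity change Δv = (-0.04500000, -0.00833333, -0.00833333)
m·(v₁−v₀)/dt = (-2.7000, -0.5000, -0.5000)

F = (-2.7000, -0.5000, -0.5000)
τ = (0.0200, -0.0400, 0.1700)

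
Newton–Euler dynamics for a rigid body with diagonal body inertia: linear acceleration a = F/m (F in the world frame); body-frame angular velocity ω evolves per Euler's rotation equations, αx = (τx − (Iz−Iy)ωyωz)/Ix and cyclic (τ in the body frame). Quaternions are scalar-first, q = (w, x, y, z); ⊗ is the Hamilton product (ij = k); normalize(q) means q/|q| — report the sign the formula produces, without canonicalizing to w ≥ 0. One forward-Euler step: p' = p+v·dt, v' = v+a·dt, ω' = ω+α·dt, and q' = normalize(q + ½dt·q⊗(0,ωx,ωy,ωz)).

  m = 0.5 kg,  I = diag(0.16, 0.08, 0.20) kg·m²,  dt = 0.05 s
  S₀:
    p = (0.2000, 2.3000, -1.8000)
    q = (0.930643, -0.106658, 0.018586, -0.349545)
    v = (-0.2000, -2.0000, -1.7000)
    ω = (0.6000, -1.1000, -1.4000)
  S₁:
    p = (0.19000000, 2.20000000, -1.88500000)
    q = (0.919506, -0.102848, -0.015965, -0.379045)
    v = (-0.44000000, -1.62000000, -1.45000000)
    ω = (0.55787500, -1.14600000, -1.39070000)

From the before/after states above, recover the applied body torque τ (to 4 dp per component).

τ = (0.0500, -0.0400, 0.0900)

rate change Δω = (-0.04212500, -0.04600000, 0.00930000)
gyro term ω₀×Iω₀ = (0.1848, 0.0336, 0.0528)
applied torque τ = (0.0500, -0.0400, 0.0900)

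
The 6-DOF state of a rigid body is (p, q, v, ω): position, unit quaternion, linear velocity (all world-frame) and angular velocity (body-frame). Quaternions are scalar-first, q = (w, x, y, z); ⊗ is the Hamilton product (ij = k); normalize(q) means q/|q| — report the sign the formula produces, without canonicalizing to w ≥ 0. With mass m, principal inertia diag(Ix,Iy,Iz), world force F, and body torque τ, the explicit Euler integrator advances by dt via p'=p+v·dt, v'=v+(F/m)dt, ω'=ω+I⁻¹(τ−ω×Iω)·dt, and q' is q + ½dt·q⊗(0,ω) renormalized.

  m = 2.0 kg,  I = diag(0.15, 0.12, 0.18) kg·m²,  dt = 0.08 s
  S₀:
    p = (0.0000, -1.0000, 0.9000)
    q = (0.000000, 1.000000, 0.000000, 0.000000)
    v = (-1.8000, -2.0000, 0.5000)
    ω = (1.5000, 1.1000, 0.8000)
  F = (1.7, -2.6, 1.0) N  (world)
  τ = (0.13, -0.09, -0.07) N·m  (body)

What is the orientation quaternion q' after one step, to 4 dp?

q' = (-0.0598, 0.9967, -0.0319, 0.0439)

q⊗(0,ω) = (-1.5000000, 0.0000000, -0.8000000, 1.1000000)
updated quaternion q' = (-0.0598, 0.9967, -0.0319, 0.0439)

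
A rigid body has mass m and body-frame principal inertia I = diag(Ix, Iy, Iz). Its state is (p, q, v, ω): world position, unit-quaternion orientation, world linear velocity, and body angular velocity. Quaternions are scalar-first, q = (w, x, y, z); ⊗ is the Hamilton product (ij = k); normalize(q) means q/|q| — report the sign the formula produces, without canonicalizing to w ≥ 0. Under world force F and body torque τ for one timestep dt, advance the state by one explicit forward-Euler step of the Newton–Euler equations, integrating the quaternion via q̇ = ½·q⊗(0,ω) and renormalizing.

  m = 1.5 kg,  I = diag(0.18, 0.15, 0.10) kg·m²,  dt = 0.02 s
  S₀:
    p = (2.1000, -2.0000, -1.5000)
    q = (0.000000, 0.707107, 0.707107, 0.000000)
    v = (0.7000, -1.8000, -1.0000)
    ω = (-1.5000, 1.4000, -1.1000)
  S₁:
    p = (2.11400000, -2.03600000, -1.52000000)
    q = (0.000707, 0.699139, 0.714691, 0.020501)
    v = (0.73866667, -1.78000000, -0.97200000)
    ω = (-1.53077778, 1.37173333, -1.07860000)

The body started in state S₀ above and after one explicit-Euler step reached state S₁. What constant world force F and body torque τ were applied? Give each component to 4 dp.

F = (2.9000, 1.5000, 2.1000)
τ = (-0.2000, -0.0800, 0.1700)

velocity change Δv = (0.03866667, 0.02000000, 0.02800000)
applied force F = (2.9000, 1.5000, 2.1000)
rate change Δω = (-0.03077778, -0.02826667, 0.02140000)
gyro term ω₀×Iω₀ = (0.0770, 0.1320, 0.0630)
I·α + gyro = (-0.2000, -0.0800, 0.1700)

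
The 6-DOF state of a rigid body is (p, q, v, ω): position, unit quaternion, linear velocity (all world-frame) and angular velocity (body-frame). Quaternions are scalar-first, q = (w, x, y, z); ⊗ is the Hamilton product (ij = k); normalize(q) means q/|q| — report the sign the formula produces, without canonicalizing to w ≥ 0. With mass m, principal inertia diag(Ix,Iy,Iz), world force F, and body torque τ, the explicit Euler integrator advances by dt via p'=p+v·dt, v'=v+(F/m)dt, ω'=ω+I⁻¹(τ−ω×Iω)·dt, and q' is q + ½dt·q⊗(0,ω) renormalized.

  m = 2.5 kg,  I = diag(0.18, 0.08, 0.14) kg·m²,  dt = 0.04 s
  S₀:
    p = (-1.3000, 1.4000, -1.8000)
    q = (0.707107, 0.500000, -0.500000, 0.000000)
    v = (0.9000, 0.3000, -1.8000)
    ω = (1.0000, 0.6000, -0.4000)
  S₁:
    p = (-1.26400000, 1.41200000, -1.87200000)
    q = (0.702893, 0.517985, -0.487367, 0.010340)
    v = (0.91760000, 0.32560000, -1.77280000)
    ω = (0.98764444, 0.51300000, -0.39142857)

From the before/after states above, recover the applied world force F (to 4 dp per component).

F = (1.1000, 1.6000, 1.7000)

velocity change Δv = (0.01760000, 0.02560000, 0.02720000)
applied force F = (1.1000, 1.6000, 1.7000)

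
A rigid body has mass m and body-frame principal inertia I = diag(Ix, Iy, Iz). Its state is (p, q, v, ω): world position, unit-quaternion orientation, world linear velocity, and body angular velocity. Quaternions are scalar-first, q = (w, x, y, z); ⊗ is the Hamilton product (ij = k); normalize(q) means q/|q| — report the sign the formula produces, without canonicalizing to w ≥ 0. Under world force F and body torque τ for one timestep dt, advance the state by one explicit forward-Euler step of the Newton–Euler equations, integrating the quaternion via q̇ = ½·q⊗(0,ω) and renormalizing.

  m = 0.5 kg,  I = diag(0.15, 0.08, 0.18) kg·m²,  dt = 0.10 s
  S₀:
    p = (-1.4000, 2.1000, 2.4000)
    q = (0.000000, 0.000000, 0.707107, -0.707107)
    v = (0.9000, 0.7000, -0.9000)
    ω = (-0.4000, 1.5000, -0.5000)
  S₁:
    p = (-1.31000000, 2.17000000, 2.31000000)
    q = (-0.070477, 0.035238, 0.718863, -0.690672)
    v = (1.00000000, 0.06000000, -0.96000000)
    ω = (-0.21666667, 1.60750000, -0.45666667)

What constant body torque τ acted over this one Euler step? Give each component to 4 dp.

τ = (0.2000, 0.0800, 0.1200)

rate change Δω = (0.18333333, 0.10750000, 0.04333333)
applied torque τ = (0.2000, 0.0800, 0.1200)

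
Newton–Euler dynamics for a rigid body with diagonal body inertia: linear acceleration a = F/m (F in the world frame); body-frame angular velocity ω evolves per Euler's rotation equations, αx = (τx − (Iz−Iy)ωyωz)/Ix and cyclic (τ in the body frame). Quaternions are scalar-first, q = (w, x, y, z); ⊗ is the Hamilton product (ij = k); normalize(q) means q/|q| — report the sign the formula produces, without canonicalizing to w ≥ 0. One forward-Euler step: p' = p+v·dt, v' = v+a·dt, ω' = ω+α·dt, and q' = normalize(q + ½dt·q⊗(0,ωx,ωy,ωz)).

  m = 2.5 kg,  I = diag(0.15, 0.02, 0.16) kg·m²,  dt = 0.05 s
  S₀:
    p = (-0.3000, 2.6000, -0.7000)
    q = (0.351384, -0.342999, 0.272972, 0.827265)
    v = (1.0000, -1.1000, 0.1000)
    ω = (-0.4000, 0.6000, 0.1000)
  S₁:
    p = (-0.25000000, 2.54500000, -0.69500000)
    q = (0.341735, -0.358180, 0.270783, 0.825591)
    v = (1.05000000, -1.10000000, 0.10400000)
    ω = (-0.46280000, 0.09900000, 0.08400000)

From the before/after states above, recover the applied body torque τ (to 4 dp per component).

τ = (-0.1800, -0.2000, -0.0200)

ω₁ − ω₀ = (-0.06280000, -0.50100000, -0.01600000)
gyro term ω₀×Iω₀ = (0.0084, 0.0004, 0.0312)
I·α + gyro = (-0.1800, -0.2000, -0.0200)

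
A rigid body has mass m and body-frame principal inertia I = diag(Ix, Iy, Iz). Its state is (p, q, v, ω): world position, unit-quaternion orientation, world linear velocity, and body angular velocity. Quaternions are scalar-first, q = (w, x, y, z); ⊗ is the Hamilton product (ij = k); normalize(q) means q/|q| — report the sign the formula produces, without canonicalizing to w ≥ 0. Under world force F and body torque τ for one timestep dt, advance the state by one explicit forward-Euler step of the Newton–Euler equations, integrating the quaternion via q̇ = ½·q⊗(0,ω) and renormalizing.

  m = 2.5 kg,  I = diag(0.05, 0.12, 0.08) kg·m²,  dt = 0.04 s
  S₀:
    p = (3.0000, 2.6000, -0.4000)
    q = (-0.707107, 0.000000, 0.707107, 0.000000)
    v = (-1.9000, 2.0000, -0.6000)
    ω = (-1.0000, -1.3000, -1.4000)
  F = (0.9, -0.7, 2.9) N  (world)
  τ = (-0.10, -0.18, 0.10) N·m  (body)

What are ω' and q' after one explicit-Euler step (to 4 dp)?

precession coupling ω×(Iω) = (-0.0728, -0.0420, 0.0910)
α = I⁻¹(τ − ω×Iω) = (-0.5440, -1.1500, 0.1125)
ω' = ω + α·dt = (-1.0218, -1.3460, -1.3955)
q⊗(0,ω) = (0.9192391, -0.2828428, 0.9192391, 1.6970568)
q + ½dt·q⊗(0,ω), renormalized = (-0.6881, -0.0057, 0.7248, 0.0339)

ω' = (-1.0218, -1.3460, -1.3955)
q' = (-0.6881, -0.0057, 0.7248, 0.0339)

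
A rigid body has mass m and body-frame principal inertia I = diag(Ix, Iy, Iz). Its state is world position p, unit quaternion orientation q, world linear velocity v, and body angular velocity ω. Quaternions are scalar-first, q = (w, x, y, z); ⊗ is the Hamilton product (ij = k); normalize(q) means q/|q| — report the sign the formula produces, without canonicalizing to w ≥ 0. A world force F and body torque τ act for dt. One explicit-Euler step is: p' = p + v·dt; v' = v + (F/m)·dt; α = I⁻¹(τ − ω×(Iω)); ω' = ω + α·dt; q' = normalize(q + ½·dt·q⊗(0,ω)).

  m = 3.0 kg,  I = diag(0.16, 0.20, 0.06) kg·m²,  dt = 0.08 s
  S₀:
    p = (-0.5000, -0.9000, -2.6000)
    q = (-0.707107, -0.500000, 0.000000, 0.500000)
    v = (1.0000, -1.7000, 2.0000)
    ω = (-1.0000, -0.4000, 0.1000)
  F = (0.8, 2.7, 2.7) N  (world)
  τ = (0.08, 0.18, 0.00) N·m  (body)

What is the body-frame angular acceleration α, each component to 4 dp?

α = (0.4650, 0.9500, -0.2667)

ω×(Iω) gyroscopic = (0.0056, -0.0100, 0.0160)
(τ − ω×Iω)/I = (0.4650, 0.9500, -0.2667)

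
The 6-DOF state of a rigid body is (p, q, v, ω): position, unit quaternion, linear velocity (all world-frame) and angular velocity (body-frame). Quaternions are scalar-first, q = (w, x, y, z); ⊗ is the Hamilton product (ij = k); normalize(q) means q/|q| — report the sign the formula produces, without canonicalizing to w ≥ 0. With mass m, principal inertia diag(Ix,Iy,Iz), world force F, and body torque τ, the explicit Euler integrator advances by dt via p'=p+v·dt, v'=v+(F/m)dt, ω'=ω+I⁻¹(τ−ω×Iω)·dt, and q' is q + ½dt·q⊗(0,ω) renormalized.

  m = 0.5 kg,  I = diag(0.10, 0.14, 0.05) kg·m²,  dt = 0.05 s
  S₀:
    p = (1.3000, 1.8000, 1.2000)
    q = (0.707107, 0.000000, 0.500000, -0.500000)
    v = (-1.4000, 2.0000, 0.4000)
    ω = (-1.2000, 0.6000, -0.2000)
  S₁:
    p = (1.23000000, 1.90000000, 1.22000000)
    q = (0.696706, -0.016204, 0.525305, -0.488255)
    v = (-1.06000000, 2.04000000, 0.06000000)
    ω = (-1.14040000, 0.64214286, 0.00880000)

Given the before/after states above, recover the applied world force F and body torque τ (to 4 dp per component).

F = (3.4000, 0.4000, -3.4000)
τ = (0.1300, 0.1300, 0.1800)

Δω = ω₁−ω₀ = (0.05960000, 0.04214286, 0.20880000)
gyro term ω₀×Iω₀ = (0.0108, 0.0120, -0.0288)
applied torque τ = (0.1300, 0.1300, 0.1800)
Δv = v₁−v₀ = (0.34000000, 0.04000000, -0.34000000)
F = m·Δv/dt = (3.4000, 0.4000, -3.4000)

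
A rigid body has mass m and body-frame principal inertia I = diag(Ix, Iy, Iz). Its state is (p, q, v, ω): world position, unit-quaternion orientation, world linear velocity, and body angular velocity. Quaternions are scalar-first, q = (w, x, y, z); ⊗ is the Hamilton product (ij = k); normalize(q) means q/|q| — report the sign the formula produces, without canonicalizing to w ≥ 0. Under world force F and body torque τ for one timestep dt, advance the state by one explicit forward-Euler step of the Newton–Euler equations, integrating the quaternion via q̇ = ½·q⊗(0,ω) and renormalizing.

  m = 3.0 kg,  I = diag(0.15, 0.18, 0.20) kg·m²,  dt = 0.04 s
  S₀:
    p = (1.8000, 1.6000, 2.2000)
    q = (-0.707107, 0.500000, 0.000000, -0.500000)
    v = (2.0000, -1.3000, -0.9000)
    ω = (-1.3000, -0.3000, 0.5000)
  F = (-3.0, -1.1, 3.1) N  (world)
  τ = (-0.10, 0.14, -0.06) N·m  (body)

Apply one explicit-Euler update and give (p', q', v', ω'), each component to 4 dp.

p + v·dt = (1.8800, 1.5480, 2.1640)
v + (F/m)dt = (1.9600, -1.3147, -0.8587)
gyro term ω×Iω = (-0.0030, 0.0325, 0.0117)
angular accel α = (-0.6467, 0.5972, -0.3585)
new body rate ω' = (-1.3259, -0.2761, 0.4857)
2q̇ = q⊗(0,ω) = (0.9000000, 0.7692391, 0.6121321, -0.5035535)
q' = normalize(q + ½dt·q⊗(0,ω)) = (-0.6888, 0.5152, 0.0122, -0.5099)

p' = (1.8800, 1.5480, 2.1640)
q' = (-0.6888, 0.5152, 0.0122, -0.5099)
v' = (1.9600, -1.3147, -0.8587)
ω' = (-1.3259, -0.2761, 0.4857)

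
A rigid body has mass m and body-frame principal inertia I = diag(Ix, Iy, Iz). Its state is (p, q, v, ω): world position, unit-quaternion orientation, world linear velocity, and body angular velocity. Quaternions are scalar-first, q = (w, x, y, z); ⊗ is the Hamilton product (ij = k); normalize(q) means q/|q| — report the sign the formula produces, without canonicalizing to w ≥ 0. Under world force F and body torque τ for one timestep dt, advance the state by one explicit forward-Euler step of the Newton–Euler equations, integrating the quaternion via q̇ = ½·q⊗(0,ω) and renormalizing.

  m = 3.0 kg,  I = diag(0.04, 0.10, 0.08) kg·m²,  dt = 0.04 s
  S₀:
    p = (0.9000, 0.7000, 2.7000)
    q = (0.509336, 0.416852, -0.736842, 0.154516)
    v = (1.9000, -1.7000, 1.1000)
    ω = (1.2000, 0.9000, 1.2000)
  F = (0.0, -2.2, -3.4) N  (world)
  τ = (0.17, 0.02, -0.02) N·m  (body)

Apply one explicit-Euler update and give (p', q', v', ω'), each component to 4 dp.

p' = (0.9760, 0.6320, 2.7440)
q' = (0.5085, 0.4083, -0.7334, 0.1918)
v' = (1.9000, -1.7293, 1.0547)
ω' = (1.3916, 0.9310, 1.1576)

a = (0.0000, -0.7333, -1.1333)
p' = p + v·dt = (0.9760, 0.6320, 2.7440)
v + (F/m)dt = (1.9000, -1.7293, 1.0547)
(τ − ω×Iω)/I = (4.7900, 0.7760, -1.0600)
new body rate ω' = (1.3916, 0.9310, 1.1576)
Hamilton product q⊗(0,ω) = (-0.0224838, -0.4120716, 0.1435992, 1.8705804)
q' = normalize(q + ½dt·q⊗(0,ω)) = (0.5085, 0.4083, -0.7334, 0.1918)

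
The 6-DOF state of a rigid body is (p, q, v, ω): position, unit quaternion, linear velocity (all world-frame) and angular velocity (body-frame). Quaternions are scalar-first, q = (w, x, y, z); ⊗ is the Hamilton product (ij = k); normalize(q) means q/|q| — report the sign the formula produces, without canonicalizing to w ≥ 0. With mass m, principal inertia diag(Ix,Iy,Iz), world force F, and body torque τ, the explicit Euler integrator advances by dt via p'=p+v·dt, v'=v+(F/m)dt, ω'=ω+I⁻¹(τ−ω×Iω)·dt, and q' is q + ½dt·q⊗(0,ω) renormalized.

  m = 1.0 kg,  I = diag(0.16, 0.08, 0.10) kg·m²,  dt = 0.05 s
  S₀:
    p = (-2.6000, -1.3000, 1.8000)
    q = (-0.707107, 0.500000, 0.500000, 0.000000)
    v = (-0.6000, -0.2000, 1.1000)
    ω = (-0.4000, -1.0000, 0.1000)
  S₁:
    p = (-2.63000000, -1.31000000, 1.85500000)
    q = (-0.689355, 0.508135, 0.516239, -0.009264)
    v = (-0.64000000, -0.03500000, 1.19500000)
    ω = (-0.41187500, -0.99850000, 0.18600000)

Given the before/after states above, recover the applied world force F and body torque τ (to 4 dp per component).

Δω = ω₁−ω₀ = (-0.01187500, 0.00150000, 0.08600000)
τ = I·(Δω/dt) + ω₀×(Iω₀) = (-0.0400, 0.0000, 0.1400)
Δv = v₁−v₀ = (-0.04000000, 0.16500000, 0.09500000)
m·(v₁−v₀)/dt = (-0.8000, 3.3000, 1.9000)

F = (-0.8000, 3.3000, 1.9000)
τ = (-0.0400, 0.0000, 0.1400)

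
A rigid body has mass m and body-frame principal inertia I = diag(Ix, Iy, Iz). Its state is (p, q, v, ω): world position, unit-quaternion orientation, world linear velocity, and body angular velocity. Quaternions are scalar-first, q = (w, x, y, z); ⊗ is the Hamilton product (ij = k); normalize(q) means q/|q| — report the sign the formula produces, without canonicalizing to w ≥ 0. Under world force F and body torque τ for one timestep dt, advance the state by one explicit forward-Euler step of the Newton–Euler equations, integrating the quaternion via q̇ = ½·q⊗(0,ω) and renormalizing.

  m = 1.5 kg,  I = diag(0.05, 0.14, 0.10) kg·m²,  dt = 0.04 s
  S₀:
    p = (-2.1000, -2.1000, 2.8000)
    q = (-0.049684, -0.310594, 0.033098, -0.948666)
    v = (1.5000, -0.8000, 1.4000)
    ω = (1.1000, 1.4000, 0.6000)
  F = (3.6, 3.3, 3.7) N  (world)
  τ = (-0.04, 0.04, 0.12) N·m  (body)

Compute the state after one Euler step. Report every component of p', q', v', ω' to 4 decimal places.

p' = (-2.0400, -2.1320, 2.8560)
q' = (-0.0324, -0.2845, 0.0146, -0.9580)
v' = (1.5960, -0.7120, 1.4987)
ω' = (1.0949, 1.4209, 0.5926)

angular accel α = (-0.1280, 0.5214, -0.1860)
ω + α·dt = (1.0949, 1.4209, 0.5926)
2q̇ = q⊗(0,ω) = (0.8645158, 1.2933388, -0.9267338, -0.5010498)
q' = normalize(q + ½dt·q⊗(0,ω)) = (-0.0324, -0.2845, 0.0146, -0.9580)
linear accel F/m = (2.4000, 2.2000, 2.4667)
new position p' = (-2.0400, -2.1320, 2.8560)
new velocity v' = (1.5960, -0.7120, 1.4987)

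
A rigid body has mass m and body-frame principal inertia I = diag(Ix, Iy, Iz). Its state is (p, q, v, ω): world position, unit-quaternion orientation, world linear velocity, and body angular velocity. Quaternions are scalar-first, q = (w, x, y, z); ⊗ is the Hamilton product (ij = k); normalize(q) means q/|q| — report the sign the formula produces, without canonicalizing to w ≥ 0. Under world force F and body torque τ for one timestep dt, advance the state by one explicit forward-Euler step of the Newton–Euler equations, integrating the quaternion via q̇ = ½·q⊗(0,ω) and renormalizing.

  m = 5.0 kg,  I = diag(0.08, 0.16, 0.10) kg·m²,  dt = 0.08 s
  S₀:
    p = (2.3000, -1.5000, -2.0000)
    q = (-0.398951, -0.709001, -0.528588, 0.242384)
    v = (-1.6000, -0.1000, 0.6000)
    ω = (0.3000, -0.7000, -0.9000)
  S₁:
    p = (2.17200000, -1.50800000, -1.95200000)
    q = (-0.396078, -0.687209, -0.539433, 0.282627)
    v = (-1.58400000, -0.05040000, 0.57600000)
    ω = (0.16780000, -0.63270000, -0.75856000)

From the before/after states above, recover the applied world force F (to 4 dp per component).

F = (1.0000, 3.1000, -1.5000)

Δv = v₁−v₀ = (0.01600000, 0.04960000, -0.02400000)
applied force F = (1.0000, 3.1000, -1.5000)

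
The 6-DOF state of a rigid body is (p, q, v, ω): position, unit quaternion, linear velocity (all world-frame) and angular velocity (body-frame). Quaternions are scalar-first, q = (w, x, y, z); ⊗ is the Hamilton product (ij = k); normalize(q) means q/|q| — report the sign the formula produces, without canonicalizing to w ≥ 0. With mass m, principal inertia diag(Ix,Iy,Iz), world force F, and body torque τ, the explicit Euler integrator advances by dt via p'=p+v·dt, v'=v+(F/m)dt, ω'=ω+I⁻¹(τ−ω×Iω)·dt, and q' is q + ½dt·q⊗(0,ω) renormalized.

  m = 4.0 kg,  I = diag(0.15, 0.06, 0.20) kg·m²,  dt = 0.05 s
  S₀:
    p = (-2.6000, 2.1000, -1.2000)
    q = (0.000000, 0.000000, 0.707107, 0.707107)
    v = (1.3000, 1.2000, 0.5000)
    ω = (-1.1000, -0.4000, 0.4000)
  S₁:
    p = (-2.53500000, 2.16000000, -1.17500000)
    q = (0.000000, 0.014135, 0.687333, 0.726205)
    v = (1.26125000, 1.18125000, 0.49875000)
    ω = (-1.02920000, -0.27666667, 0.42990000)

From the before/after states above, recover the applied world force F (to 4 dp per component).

v₁ − v₀ = (-0.03875000, -0.01875000, -0.00125000)
applied force F = (-3.1000, -1.5000, -0.1000)

F = (-3.1000, -1.5000, -0.1000)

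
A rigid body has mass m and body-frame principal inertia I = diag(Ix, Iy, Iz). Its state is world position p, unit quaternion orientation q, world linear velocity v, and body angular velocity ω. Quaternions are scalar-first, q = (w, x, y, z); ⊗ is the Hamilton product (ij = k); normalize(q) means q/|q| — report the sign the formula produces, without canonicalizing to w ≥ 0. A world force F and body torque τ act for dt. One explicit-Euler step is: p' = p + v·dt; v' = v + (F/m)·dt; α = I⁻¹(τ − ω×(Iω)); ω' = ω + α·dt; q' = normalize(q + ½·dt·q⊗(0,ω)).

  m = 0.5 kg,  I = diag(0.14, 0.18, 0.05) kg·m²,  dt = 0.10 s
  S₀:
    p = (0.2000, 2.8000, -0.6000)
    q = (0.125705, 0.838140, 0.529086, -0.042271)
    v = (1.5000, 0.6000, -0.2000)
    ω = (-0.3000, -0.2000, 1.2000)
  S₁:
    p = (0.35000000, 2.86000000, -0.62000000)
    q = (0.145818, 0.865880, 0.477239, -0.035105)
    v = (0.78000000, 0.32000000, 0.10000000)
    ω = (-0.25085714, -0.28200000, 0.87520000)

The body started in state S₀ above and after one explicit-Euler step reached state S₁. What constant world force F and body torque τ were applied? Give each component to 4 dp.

rate change Δω = (0.04914286, -0.08200000, -0.32480000)
τ = I·(Δω/dt) + ω₀×(Iω₀) = (0.1000, -0.1800, -0.1600)
velocity change Δv = (-0.72000000, -0.28000000, 0.30000000)
applied force F = (-3.6000, -1.4000, 1.5000)

F = (-3.6000, -1.4000, 1.5000)
τ = (0.1000, -0.1800, -0.1600)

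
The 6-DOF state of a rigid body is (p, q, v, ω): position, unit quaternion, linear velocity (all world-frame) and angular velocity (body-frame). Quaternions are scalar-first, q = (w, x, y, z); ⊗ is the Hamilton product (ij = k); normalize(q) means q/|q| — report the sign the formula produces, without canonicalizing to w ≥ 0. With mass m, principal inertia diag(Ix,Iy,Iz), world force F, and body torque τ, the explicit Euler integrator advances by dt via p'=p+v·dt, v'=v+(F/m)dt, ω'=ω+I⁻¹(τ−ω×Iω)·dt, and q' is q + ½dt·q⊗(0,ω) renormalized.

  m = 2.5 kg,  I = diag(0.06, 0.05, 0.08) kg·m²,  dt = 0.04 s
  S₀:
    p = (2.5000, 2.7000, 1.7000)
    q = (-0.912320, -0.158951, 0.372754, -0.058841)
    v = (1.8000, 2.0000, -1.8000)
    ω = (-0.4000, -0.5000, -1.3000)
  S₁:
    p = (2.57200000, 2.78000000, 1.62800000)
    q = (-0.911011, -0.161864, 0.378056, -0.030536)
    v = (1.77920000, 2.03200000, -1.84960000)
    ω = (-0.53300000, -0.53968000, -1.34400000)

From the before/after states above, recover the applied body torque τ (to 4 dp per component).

τ = (-0.1800, -0.0600, -0.0900)

rate change Δω = (-0.13300000, -0.03968000, -0.04400000)
ω₀×(Iω₀) = (0.0195, -0.0104, -0.0020)
I·α + gyro = (-0.1800, -0.0600, -0.0900)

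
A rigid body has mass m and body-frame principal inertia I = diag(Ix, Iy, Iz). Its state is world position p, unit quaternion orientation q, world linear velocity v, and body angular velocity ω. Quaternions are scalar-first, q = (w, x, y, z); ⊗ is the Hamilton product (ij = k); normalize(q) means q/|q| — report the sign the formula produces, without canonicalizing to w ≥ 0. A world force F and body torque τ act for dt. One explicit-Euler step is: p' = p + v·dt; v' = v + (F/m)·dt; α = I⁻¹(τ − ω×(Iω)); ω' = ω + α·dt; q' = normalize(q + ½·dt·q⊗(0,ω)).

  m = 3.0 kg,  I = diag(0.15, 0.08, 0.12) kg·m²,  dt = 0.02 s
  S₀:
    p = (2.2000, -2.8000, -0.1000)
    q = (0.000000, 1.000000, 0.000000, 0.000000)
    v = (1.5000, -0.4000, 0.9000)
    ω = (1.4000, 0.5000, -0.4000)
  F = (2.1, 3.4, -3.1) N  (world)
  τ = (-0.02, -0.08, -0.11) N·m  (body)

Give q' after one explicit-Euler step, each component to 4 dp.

Hamilton product q⊗(0,ω) = (-1.4000000, 0.0000000, 0.4000000, 0.5000000)
q + ½dt·q⊗(0,ω), renormalized = (-0.0140, 0.9999, 0.0040, 0.0050)

q' = (-0.0140, 0.9999, 0.0040, 0.0050)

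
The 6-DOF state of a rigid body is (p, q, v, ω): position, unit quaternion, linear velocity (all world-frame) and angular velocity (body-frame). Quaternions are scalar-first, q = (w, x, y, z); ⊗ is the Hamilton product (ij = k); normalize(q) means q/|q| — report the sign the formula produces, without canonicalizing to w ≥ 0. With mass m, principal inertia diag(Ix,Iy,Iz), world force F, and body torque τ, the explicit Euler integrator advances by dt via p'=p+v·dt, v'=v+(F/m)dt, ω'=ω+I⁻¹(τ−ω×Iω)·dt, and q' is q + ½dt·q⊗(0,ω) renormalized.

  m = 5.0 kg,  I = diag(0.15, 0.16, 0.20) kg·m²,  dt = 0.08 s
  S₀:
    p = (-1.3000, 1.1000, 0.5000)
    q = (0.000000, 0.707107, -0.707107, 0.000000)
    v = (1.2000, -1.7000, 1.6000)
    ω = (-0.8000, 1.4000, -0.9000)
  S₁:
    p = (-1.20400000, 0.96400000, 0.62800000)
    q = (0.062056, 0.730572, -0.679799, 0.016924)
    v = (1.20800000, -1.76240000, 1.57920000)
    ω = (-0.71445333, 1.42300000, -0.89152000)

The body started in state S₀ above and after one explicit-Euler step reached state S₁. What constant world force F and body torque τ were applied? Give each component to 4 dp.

ω₁ − ω₀ = (0.08554667, 0.02300000, 0.00848000)
ω₀×(Iω₀) = (-0.0504, -0.0360, -0.0112)
τ = I·(Δω/dt) + ω₀×(Iω₀) = (0.1100, 0.0100, 0.0100)
v₁ − v₀ = (0.00800000, -0.06240000, -0.02080000)
m·(v₁−v₀)/dt = (0.5000, -3.9000, -1.3000)

F = (0.5000, -3.9000, -1.3000)
τ = (0.1100, 0.0100, 0.0100)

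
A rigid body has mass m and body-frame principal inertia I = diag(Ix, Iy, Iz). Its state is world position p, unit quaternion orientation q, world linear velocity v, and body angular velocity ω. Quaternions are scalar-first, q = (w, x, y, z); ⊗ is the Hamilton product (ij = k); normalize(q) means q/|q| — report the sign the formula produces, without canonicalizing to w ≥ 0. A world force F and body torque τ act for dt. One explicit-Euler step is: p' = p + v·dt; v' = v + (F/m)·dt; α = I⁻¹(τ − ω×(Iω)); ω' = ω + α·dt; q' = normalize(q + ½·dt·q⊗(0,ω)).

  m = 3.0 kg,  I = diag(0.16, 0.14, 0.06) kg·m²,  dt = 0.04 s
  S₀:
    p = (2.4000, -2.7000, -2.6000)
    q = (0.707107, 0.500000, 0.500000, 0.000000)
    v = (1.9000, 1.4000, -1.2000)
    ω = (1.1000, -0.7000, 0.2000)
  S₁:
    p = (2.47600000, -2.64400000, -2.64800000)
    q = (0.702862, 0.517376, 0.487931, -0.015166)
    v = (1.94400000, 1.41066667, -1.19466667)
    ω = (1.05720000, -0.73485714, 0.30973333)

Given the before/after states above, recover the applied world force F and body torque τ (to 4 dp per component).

Δv = v₁−v₀ = (0.04400000, 0.01066667, 0.00533333)
applied force F = (3.3000, 0.8000, 0.4000)
ω₁ − ω₀ = (-0.04280000, -0.03485714, 0.10973333)
τ = I·(Δω/dt) + ω₀×(Iω₀) = (-0.1600, -0.1000, 0.1800)

F = (3.3000, 0.8000, 0.4000)
τ = (-0.1600, -0.1000, 0.1800)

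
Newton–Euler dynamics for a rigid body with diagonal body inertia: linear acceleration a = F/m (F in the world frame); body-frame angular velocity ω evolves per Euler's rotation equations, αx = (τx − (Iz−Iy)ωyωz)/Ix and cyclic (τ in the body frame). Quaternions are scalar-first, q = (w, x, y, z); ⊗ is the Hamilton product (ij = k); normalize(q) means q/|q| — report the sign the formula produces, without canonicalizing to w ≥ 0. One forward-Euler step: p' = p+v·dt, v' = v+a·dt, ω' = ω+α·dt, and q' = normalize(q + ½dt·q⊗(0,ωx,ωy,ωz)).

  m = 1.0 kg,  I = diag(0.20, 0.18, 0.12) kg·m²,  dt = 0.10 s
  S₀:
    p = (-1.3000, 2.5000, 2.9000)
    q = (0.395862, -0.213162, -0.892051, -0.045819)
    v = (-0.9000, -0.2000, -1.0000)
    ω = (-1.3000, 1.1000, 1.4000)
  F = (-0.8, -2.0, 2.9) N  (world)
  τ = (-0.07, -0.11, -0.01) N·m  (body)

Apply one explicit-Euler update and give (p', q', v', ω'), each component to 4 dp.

p' = (-1.3900, 2.4800, 2.8000)
q' = (0.4317, -0.2970, -0.8472, -0.0873)
v' = (-0.9800, -0.4000, -0.7100)
ω' = (-1.2888, 1.1198, 1.3678)

new position p' = (-1.3900, 2.4800, 2.8000)
v' = v + a·dt = (-0.9800, -0.4000, -0.7100)
ω×(Iω) gyroscopic = (-0.0924, -0.1456, 0.0286)
α = I⁻¹(τ − ω×Iω) = (0.1120, 0.1978, -0.3217)
ω' = ω + α·dt = (-1.2888, 1.1198, 1.3678)
2q̇ = q⊗(0,ω) = (0.7682921, -1.7130911, 0.7934397, -0.8399377)
updated quaternion q' = (0.4317, -0.2970, -0.8472, -0.0873)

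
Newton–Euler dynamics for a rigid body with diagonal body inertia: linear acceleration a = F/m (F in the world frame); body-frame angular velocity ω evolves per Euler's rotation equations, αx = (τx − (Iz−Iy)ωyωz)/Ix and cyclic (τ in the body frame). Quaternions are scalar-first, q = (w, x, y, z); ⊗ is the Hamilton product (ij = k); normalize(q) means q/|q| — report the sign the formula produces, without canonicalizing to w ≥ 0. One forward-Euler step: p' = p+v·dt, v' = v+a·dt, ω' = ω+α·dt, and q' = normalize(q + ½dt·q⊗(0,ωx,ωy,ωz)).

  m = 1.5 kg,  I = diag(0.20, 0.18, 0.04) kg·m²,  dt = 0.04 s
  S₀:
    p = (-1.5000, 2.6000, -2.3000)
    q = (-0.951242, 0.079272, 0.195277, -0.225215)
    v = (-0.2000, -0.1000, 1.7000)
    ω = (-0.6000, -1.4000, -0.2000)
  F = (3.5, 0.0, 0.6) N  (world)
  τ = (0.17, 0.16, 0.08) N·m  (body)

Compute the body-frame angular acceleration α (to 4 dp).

α = (1.0460, 0.7822, 2.4200)

precession coupling ω×(Iω) = (-0.0392, 0.0192, -0.0168)
(τ − ω×Iω)/I = (1.0460, 0.7822, 2.4200)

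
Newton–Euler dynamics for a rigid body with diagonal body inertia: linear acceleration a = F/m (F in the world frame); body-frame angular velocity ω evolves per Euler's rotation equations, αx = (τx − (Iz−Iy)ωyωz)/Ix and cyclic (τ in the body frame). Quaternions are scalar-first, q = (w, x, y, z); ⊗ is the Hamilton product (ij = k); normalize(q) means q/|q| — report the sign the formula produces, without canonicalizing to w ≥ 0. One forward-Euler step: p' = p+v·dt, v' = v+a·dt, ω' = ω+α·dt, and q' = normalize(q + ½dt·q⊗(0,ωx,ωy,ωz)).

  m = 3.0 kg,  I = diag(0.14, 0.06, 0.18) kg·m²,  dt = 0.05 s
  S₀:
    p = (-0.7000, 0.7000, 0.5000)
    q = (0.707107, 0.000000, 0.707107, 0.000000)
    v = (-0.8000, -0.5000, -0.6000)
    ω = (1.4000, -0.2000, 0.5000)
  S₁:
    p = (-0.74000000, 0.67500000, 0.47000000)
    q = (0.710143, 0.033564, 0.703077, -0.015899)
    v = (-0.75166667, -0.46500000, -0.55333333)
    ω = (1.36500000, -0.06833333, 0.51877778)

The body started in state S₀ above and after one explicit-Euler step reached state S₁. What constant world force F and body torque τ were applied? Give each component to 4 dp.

F = (2.9000, 2.1000, 2.8000)
τ = (-0.1100, 0.1300, 0.0900)

v₁ − v₀ = (0.04833333, 0.03500000, 0.04666667)
m·(v₁−v₀)/dt = (2.9000, 2.1000, 2.8000)
rate change Δω = (-0.03500000, 0.13166667, 0.01877778)
applied torque τ = (-0.1100, 0.1300, 0.0900)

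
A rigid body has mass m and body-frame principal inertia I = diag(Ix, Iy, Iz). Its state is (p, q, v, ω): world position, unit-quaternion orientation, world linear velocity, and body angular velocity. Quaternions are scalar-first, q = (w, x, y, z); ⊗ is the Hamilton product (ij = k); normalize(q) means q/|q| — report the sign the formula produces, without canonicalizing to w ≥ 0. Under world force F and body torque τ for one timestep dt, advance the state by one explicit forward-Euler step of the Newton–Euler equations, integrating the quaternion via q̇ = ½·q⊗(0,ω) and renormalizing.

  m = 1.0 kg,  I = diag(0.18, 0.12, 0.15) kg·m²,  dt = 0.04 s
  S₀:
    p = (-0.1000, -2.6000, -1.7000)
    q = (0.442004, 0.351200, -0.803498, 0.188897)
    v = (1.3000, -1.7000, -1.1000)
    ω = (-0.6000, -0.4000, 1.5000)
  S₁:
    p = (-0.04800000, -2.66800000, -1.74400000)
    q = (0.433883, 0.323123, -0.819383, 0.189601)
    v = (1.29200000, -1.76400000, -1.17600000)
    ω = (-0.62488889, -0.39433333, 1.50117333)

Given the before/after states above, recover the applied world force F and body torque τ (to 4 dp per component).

Δv = v₁−v₀ = (-0.00800000, -0.06400000, -0.07600000)
F = m·Δv/dt = (-0.2000, -1.6000, -1.9000)
ω₁ − ω₀ = (-0.02488889, 0.00566667, 0.00117333)
precession coupling = (-0.0180, -0.0270, -0.0144)
applied torque τ = (-0.1300, -0.0100, -0.0100)

F = (-0.2000, -1.6000, -1.9000)
τ = (-0.1300, -0.0100, -0.0100)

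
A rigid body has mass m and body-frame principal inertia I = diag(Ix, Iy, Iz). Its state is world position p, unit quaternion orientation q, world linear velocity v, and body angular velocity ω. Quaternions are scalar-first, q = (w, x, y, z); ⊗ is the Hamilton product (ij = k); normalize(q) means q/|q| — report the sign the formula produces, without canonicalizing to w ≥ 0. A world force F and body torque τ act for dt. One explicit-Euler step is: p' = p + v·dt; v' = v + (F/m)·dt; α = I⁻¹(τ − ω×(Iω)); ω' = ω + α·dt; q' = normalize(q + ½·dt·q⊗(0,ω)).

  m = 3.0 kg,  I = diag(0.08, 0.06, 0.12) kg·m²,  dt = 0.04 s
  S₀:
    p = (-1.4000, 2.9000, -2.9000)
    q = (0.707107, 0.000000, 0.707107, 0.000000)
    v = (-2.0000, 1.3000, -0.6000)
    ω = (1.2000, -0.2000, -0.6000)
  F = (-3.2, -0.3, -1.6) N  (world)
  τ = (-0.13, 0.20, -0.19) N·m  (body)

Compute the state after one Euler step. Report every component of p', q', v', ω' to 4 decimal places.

p' = (-1.4800, 2.9520, -2.9240)
q' = (0.7097, 0.0085, 0.7040, -0.0254)
v' = (-2.0427, 1.2960, -0.6213)
ω' = (1.1314, -0.0859, -0.6649)

angular accel α = (-1.7150, 2.8533, -1.6233)
ω' = ω + α·dt = (1.1314, -0.0859, -0.6649)
q⊗(0,ω) = (0.1414214, 0.4242642, -0.1414214, -1.2727926)
updated quaternion q' = (0.7097, 0.0085, 0.7040, -0.0254)
p + v·dt = (-1.4800, 2.9520, -2.9240)
v' = v + a·dt = (-2.0427, 1.2960, -0.6213)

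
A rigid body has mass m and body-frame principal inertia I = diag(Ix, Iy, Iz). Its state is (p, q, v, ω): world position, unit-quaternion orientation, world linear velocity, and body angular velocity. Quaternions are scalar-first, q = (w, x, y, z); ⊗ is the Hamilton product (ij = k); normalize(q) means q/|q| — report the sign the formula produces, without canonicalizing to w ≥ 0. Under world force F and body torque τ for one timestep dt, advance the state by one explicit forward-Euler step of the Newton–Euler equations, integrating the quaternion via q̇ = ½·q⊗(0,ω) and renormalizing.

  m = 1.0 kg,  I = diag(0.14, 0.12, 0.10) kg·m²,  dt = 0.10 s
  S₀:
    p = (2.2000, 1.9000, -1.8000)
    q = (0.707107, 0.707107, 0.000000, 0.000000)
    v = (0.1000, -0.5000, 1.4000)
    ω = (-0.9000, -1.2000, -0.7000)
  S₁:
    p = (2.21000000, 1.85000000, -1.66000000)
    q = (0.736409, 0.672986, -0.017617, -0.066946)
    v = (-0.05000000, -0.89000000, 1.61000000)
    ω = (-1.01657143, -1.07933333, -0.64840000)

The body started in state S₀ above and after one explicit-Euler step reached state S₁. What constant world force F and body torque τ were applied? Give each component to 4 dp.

F = (-1.5000, -3.9000, 2.1000)
τ = (-0.1800, 0.1700, 0.0300)

Δv = v₁−v₀ = (-0.15000000, -0.39000000, 0.21000000)
applied force F = (-1.5000, -3.9000, 2.1000)
ω₁ − ω₀ = (-0.11657143, 0.12066667, 0.05160000)
gyro term ω₀×Iω₀ = (-0.0168, 0.0252, -0.0216)
applied torque τ = (-0.1800, 0.1700, 0.0300)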